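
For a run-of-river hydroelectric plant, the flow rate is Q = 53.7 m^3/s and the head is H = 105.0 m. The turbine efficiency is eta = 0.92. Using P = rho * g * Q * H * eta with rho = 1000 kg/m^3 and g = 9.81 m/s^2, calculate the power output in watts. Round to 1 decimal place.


Apply the hydropower formula P = rho * g * Q * H * eta
rho * g = 1000 * 9.81 = 9810.0
P = 9810.0 * 53.7 * 105.0 * 0.92
P = 50888590.2 W

50888590.2


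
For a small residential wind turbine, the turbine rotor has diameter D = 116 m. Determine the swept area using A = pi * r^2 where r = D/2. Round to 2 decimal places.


Compute the rotor radius:
  r = D / 2 = 116 / 2 = 58.0 m
Calculate swept area:
  A = pi * r^2 = pi * 58.0^2
  A = 10568.32 m^2

10568.32


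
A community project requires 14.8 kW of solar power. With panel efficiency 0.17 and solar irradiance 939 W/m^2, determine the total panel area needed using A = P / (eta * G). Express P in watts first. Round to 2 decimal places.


Convert target power to watts: P = 14.8 * 1000 = 14800.0 W
Compute denominator: eta * G = 0.17 * 939 = 159.63
Required area A = P / (eta * G) = 14800.0 / 159.63
A = 92.71 m^2

92.71


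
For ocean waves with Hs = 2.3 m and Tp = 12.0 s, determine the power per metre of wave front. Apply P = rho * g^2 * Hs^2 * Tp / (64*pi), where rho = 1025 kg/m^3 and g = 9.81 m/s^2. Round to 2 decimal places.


Apply wave power formula:
  g^2 = 9.81^2 = 96.2361
  Hs^2 = 2.3^2 = 5.29
  Numerator = rho * g^2 * Hs^2 * Tp = 1025 * 96.2361 * 5.29 * 12.0 = 6261794.32
  Denominator = 64 * pi = 201.0619
  P = 6261794.32 / 201.0619 = 31143.61 W/m

31143.61


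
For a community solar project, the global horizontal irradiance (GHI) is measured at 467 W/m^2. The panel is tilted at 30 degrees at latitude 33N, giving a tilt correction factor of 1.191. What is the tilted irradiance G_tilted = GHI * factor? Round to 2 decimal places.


Identify the given values:
  GHI = 467 W/m^2, tilt correction factor = 1.191
Apply the formula G_tilted = GHI * factor:
  G_tilted = 467 * 1.191
  G_tilted = 556.20 W/m^2

556.20


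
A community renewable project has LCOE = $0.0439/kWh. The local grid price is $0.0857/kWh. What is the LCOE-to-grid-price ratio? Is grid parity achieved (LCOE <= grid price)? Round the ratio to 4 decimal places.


Compare LCOE to grid price:
  LCOE = $0.0439/kWh, Grid price = $0.0857/kWh
  Ratio = LCOE / grid_price = 0.0439 / 0.0857 = 0.5123
  Grid parity achieved (ratio <= 1)? yes

0.5123


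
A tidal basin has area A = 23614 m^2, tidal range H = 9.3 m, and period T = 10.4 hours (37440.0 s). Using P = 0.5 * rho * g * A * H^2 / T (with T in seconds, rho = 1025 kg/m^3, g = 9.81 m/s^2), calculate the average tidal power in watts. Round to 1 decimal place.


Convert period to seconds: T = 10.4 * 3600 = 37440.0 s
H^2 = 9.3^2 = 86.49
P = 0.5 * rho * g * A * H^2 / T
P = 0.5 * 1025 * 9.81 * 23614 * 86.49 / 37440.0
P = 274260.0 W

274260.0


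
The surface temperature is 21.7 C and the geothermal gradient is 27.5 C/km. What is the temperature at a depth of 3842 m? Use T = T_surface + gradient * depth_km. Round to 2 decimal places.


Convert depth to km: 3842 / 1000 = 3.842 km
Temperature increase = gradient * depth_km = 27.5 * 3.842 = 105.66 C
Temperature at depth = T_surface + delta_T = 21.7 + 105.66
T = 127.36 C

127.36


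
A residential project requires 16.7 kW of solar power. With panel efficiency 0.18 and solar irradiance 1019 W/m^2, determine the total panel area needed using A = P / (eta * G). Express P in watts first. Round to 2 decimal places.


Convert target power to watts: P = 16.7 * 1000 = 16700.0 W
Compute denominator: eta * G = 0.18 * 1019 = 183.42
Required area A = P / (eta * G) = 16700.0 / 183.42
A = 91.05 m^2

91.05


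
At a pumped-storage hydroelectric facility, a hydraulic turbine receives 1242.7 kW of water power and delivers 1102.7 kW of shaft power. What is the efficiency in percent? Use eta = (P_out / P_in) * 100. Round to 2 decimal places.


Turbine efficiency = (output power / input power) * 100
eta = (1102.7 / 1242.7) * 100
eta = 88.73%

88.73


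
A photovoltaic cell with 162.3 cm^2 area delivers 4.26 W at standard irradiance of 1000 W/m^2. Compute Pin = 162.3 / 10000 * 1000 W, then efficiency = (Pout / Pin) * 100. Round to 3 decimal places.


First compute the input power:
  Pin = area_cm2 / 10000 * G = 162.3 / 10000 * 1000 = 16.23 W
Then compute efficiency:
  Efficiency = (Pout / Pin) * 100 = (4.26 / 16.23) * 100
  Efficiency = 26.248%

26.248


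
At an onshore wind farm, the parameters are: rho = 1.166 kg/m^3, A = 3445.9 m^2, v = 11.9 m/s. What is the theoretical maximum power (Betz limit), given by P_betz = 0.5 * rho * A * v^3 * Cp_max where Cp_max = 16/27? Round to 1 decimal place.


The Betz coefficient Cp_max = 16/27 = 0.5926
v^3 = 11.9^3 = 1685.159
P_betz = 0.5 * rho * A * v^3 * Cp_max
P_betz = 0.5 * 1.166 * 3445.9 * 1685.159 * 0.5926
P_betz = 2006172.8 W

2006172.8


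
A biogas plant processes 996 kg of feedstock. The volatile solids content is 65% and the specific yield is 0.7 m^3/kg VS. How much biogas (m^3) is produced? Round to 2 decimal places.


Compute volatile solids:
  VS = mass * VS_fraction = 996 * 0.65 = 647.4 kg
Calculate biogas volume:
  Biogas = VS * specific_yield = 647.4 * 0.7
  Biogas = 453.18 m^3

453.18


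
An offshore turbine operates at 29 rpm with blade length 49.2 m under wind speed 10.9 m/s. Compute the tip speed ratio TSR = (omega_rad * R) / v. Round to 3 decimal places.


Convert rotational speed to rad/s:
  omega = 29 * 2 * pi / 60 = 3.0369 rad/s
Compute tip speed:
  v_tip = omega * R = 3.0369 * 49.2 = 149.414 m/s
Tip speed ratio:
  TSR = v_tip / v_wind = 149.414 / 10.9 = 13.708

13.708


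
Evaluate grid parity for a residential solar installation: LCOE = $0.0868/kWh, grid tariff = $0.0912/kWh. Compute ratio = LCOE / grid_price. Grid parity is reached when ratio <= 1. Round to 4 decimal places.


Compare LCOE to grid price:
  LCOE = $0.0868/kWh, Grid price = $0.0912/kWh
  Ratio = LCOE / grid_price = 0.0868 / 0.0912 = 0.9518
  Grid parity achieved (ratio <= 1)? yes

0.9518


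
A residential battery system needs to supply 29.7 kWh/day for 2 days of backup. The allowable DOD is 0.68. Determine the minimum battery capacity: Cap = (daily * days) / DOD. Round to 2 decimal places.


Total energy needed = daily * days = 29.7 * 2 = 59.4 kWh
Account for depth of discharge:
  Cap = total_energy / DOD = 59.4 / 0.68
  Cap = 87.35 kWh

87.35


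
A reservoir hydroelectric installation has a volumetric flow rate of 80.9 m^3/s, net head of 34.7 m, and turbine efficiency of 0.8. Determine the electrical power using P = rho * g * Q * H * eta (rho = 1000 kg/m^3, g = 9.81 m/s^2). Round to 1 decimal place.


Apply the hydropower formula P = rho * g * Q * H * eta
rho * g = 1000 * 9.81 = 9810.0
P = 9810.0 * 80.9 * 34.7 * 0.8
P = 22031141.0 W

22031141.0


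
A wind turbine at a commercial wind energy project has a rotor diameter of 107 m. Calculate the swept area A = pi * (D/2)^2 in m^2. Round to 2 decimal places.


Compute the rotor radius:
  r = D / 2 = 107 / 2 = 53.5 m
Calculate swept area:
  A = pi * r^2 = pi * 53.5^2
  A = 8992.02 m^2

8992.02


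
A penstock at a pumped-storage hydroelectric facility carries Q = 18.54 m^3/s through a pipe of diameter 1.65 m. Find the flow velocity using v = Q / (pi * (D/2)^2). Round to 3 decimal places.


Compute pipe cross-sectional area:
  A = pi * (D/2)^2 = pi * (1.65/2)^2 = 2.1382 m^2
Calculate velocity:
  v = Q / A = 18.54 / 2.1382
  v = 8.671 m/s

8.671


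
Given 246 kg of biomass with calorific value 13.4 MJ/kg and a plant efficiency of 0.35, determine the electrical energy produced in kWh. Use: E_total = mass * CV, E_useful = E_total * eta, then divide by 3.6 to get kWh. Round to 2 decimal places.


Total energy = mass * CV = 246 * 13.4 = 3296.4 MJ
Useful energy = total * eta = 3296.4 * 0.35 = 1153.74 MJ
Convert to kWh: 1153.74 / 3.6
Useful energy = 320.48 kWh

320.48


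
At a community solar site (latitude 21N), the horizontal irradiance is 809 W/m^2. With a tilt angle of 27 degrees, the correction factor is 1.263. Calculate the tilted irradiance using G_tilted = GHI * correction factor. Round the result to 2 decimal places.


Identify the given values:
  GHI = 809 W/m^2, tilt correction factor = 1.263
Apply the formula G_tilted = GHI * factor:
  G_tilted = 809 * 1.263
  G_tilted = 1021.77 W/m^2

1021.77


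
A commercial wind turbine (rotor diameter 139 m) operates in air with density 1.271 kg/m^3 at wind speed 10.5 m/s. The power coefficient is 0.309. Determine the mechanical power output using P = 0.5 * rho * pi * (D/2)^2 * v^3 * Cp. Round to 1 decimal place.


Step 1 -- Compute swept area:
  A = pi * (D/2)^2 = pi * (139/2)^2 = 15174.68 m^2
Step 2 -- Apply wind power equation:
  P = 0.5 * rho * A * v^3 * Cp
  v^3 = 10.5^3 = 1157.625
  P = 0.5 * 1.271 * 15174.68 * 1157.625 * 0.309
  P = 3449541.8 W

3449541.8


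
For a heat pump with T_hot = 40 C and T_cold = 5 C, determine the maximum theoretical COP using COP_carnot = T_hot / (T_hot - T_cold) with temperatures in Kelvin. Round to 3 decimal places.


Convert to Kelvin:
  T_hot = 40 + 273.15 = 313.15 K
  T_cold = 5 + 273.15 = 278.15 K
Apply Carnot COP formula:
  COP = T_hot_K / (T_hot_K - T_cold_K) = 313.15 / 35.0
  COP = 8.947

8.947


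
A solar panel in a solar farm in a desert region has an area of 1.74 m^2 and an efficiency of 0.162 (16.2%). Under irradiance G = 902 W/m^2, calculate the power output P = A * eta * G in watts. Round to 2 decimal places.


Use the solar power formula P = A * eta * G.
Given: A = 1.74 m^2, eta = 0.162, G = 902 W/m^2
P = 1.74 * 0.162 * 902
P = 254.26 W

254.26


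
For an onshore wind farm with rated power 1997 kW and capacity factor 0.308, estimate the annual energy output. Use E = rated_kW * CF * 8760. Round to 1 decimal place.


Annual energy = rated_kW * capacity_factor * hours_per_year
Given: P_rated = 1997 kW, CF = 0.308, hours = 8760
E = 1997 * 0.308 * 8760
E = 5388065.8 kWh

5388065.8


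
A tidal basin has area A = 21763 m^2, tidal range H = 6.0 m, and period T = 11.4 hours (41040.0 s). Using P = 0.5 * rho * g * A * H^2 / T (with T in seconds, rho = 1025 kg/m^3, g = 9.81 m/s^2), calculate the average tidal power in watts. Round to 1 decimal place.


Convert period to seconds: T = 11.4 * 3600 = 41040.0 s
H^2 = 6.0^2 = 36.0
P = 0.5 * rho * g * A * H^2 / T
P = 0.5 * 1025 * 9.81 * 21763 * 36.0 / 41040.0
P = 95979.1 W

95979.1


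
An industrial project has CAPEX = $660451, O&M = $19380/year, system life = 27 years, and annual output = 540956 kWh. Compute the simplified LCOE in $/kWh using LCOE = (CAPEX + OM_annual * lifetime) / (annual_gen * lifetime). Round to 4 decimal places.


Total cost = CAPEX + OM * lifetime = 660451 + 19380 * 27 = 660451 + 523260 = 1183711
Total generation = annual * lifetime = 540956 * 27 = 14605812 kWh
LCOE = 1183711 / 14605812
LCOE = 0.0810 $/kWh

0.0810


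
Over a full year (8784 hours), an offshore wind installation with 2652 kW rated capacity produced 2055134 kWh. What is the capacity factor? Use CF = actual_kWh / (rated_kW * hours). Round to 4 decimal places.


Capacity factor = actual output / maximum possible output
Maximum possible = rated * hours = 2652 * 8784 = 23295168 kWh
CF = 2055134 / 23295168
CF = 0.0882

0.0882


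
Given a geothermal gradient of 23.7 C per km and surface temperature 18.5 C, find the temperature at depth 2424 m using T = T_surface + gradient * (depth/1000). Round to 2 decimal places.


Convert depth to km: 2424 / 1000 = 2.424 km
Temperature increase = gradient * depth_km = 23.7 * 2.424 = 57.45 C
Temperature at depth = T_surface + delta_T = 18.5 + 57.45
T = 75.95 C

75.95


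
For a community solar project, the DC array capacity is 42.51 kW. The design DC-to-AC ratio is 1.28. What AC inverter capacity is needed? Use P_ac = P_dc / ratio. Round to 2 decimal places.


The inverter AC capacity is determined by the DC/AC ratio.
Given: P_dc = 42.51 kW, DC/AC ratio = 1.28
P_ac = P_dc / ratio = 42.51 / 1.28
P_ac = 33.21 kW

33.21


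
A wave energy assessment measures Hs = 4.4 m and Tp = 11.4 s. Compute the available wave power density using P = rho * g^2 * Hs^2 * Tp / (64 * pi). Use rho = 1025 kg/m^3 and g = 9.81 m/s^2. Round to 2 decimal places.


Apply wave power formula:
  g^2 = 9.81^2 = 96.2361
  Hs^2 = 4.4^2 = 19.36
  Numerator = rho * g^2 * Hs^2 * Tp = 1025 * 96.2361 * 19.36 * 11.4 = 21770684.52
  Denominator = 64 * pi = 201.0619
  P = 21770684.52 / 201.0619 = 108278.50 W/m

108278.50


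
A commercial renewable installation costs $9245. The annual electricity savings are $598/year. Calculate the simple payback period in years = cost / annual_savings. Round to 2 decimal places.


Simple payback period = initial cost / annual savings
Payback = 9245 / 598
Payback = 15.46 years

15.46


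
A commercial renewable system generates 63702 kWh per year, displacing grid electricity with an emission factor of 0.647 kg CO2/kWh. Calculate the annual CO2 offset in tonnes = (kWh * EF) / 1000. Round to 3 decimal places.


CO2 offset in kg = generation * emission_factor
CO2 offset = 63702 * 0.647 = 41215.19 kg
Convert to tonnes:
  CO2 offset = 41215.19 / 1000 = 41.215 tonnes

41.215


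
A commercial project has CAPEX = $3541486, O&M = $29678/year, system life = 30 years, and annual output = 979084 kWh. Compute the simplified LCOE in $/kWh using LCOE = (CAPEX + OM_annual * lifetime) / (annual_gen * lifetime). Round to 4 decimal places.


Total cost = CAPEX + OM * lifetime = 3541486 + 29678 * 30 = 3541486 + 890340 = 4431826
Total generation = annual * lifetime = 979084 * 30 = 29372520 kWh
LCOE = 4431826 / 29372520
LCOE = 0.1509 $/kWh

0.1509


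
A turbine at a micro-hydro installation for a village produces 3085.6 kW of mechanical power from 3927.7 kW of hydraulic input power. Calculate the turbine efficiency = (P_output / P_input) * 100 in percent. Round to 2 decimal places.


Turbine efficiency = (output power / input power) * 100
eta = (3085.6 / 3927.7) * 100
eta = 78.56%

78.56


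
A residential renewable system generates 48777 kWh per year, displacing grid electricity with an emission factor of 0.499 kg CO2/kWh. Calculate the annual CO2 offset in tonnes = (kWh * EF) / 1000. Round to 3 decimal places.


CO2 offset in kg = generation * emission_factor
CO2 offset = 48777 * 0.499 = 24339.72 kg
Convert to tonnes:
  CO2 offset = 24339.72 / 1000 = 24.340 tonnes

24.340


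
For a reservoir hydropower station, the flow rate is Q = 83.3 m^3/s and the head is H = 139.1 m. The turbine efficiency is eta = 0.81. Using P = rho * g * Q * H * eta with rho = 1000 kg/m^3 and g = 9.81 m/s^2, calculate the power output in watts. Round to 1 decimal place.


Apply the hydropower formula P = rho * g * Q * H * eta
rho * g = 1000 * 9.81 = 9810.0
P = 9810.0 * 83.3 * 139.1 * 0.81
P = 92071699.1 W

92071699.1


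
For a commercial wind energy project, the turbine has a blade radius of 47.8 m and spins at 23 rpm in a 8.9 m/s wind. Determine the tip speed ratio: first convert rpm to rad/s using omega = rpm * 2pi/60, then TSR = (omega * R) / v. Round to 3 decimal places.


Convert rotational speed to rad/s:
  omega = 23 * 2 * pi / 60 = 2.4086 rad/s
Compute tip speed:
  v_tip = omega * R = 2.4086 * 47.8 = 115.129 m/s
Tip speed ratio:
  TSR = v_tip / v_wind = 115.129 / 8.9 = 12.936

12.936


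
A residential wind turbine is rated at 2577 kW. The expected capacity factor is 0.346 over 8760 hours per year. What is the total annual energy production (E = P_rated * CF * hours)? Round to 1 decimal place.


Annual energy = rated_kW * capacity_factor * hours_per_year
Given: P_rated = 2577 kW, CF = 0.346, hours = 8760
E = 2577 * 0.346 * 8760
E = 7810783.9 kWh

7810783.9


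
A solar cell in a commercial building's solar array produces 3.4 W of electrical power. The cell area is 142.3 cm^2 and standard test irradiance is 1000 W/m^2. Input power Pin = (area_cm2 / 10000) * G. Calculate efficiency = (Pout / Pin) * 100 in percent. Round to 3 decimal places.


First compute the input power:
  Pin = area_cm2 / 10000 * G = 142.3 / 10000 * 1000 = 14.23 W
Then compute efficiency:
  Efficiency = (Pout / Pin) * 100 = (3.4 / 14.23) * 100
  Efficiency = 23.893%

23.893


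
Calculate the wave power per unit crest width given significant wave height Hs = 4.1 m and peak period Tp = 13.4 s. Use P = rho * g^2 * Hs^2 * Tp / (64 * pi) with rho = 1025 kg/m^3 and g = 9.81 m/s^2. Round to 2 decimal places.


Apply wave power formula:
  g^2 = 9.81^2 = 96.2361
  Hs^2 = 4.1^2 = 16.81
  Numerator = rho * g^2 * Hs^2 * Tp = 1025 * 96.2361 * 16.81 * 13.4 = 22219505.63
  Denominator = 64 * pi = 201.0619
  P = 22219505.63 / 201.0619 = 110510.75 W/m

110510.75


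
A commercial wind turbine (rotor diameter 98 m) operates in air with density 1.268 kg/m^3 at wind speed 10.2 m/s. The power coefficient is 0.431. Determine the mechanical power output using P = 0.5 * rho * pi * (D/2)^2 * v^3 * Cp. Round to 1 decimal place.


Step 1 -- Compute swept area:
  A = pi * (D/2)^2 = pi * (98/2)^2 = 7542.96 m^2
Step 2 -- Apply wind power equation:
  P = 0.5 * rho * A * v^3 * Cp
  v^3 = 10.2^3 = 1061.208
  P = 0.5 * 1.268 * 7542.96 * 1061.208 * 0.431
  P = 2187303.6 W

2187303.6


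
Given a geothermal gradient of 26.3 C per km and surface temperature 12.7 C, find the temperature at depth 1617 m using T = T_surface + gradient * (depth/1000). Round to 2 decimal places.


Convert depth to km: 1617 / 1000 = 1.617 km
Temperature increase = gradient * depth_km = 26.3 * 1.617 = 42.53 C
Temperature at depth = T_surface + delta_T = 12.7 + 42.53
T = 55.23 C

55.23


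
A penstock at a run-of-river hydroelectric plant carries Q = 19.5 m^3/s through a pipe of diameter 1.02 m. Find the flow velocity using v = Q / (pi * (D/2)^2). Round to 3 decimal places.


Compute pipe cross-sectional area:
  A = pi * (D/2)^2 = pi * (1.02/2)^2 = 0.8171 m^2
Calculate velocity:
  v = Q / A = 19.5 / 0.8171
  v = 23.864 m/s

23.864


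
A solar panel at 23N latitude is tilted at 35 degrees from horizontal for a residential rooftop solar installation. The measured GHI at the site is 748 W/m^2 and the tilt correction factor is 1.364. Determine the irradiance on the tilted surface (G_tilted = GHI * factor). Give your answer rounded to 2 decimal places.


Identify the given values:
  GHI = 748 W/m^2, tilt correction factor = 1.364
Apply the formula G_tilted = GHI * factor:
  G_tilted = 748 * 1.364
  G_tilted = 1020.27 W/m^2

1020.27


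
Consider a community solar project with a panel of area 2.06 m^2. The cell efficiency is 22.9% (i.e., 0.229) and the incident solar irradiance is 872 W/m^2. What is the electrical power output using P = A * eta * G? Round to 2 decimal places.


Use the solar power formula P = A * eta * G.
Given: A = 2.06 m^2, eta = 0.229, G = 872 W/m^2
P = 2.06 * 0.229 * 872
P = 411.36 W

411.36


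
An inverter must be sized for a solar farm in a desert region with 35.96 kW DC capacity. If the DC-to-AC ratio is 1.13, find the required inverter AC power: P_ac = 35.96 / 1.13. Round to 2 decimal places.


The inverter AC capacity is determined by the DC/AC ratio.
Given: P_dc = 35.96 kW, DC/AC ratio = 1.13
P_ac = P_dc / ratio = 35.96 / 1.13
P_ac = 31.82 kW

31.82


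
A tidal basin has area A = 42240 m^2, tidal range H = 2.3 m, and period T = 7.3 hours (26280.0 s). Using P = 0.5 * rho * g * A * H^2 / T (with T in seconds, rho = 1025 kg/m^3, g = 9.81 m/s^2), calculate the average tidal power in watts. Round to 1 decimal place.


Convert period to seconds: T = 7.3 * 3600 = 26280.0 s
H^2 = 2.3^2 = 5.29
P = 0.5 * rho * g * A * H^2 / T
P = 0.5 * 1025 * 9.81 * 42240 * 5.29 / 26280.0
P = 42748.1 W

42748.1


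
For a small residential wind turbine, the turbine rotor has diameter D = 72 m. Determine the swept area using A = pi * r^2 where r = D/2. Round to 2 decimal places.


Compute the rotor radius:
  r = D / 2 = 72 / 2 = 36.0 m
Calculate swept area:
  A = pi * r^2 = pi * 36.0^2
  A = 4071.50 m^2

4071.50


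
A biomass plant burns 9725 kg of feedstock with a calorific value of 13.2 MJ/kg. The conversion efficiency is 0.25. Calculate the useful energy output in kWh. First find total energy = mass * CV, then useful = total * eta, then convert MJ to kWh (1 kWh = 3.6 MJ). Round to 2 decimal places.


Total energy = mass * CV = 9725 * 13.2 = 128370.0 MJ
Useful energy = total * eta = 128370.0 * 0.25 = 32092.5 MJ
Convert to kWh: 32092.5 / 3.6
Useful energy = 8914.58 kWh

8914.58


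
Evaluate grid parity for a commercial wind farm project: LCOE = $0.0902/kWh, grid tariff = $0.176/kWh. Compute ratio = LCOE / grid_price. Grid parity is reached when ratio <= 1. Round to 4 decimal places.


Compare LCOE to grid price:
  LCOE = $0.0902/kWh, Grid price = $0.176/kWh
  Ratio = LCOE / grid_price = 0.0902 / 0.176 = 0.5125
  Grid parity achieved (ratio <= 1)? yes

0.5125


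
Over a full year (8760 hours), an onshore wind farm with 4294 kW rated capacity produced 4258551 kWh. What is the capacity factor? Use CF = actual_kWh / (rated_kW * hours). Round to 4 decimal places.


Capacity factor = actual output / maximum possible output
Maximum possible = rated * hours = 4294 * 8760 = 37615440 kWh
CF = 4258551 / 37615440
CF = 0.1132

0.1132


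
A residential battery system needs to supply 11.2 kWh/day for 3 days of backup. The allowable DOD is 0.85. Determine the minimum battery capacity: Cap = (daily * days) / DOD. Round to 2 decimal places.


Total energy needed = daily * days = 11.2 * 3 = 33.6 kWh
Account for depth of discharge:
  Cap = total_energy / DOD = 33.6 / 0.85
  Cap = 39.53 kWh

39.53


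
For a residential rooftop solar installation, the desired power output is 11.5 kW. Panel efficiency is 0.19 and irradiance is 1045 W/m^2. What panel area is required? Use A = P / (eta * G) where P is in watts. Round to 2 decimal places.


Convert target power to watts: P = 11.5 * 1000 = 11500.0 W
Compute denominator: eta * G = 0.19 * 1045 = 198.55
Required area A = P / (eta * G) = 11500.0 / 198.55
A = 57.92 m^2

57.92


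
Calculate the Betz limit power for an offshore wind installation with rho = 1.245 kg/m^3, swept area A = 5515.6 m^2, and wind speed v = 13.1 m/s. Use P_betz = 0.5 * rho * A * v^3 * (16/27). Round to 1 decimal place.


The Betz coefficient Cp_max = 16/27 = 0.5926
v^3 = 13.1^3 = 2248.091
P_betz = 0.5 * rho * A * v^3 * Cp_max
P_betz = 0.5 * 1.245 * 5515.6 * 2248.091 * 0.5926
P_betz = 4574063.9 W

4574063.9


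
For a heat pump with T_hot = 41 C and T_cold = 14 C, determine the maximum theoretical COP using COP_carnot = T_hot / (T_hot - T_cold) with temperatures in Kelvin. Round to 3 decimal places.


Convert to Kelvin:
  T_hot = 41 + 273.15 = 314.15 K
  T_cold = 14 + 273.15 = 287.15 K
Apply Carnot COP formula:
  COP = T_hot_K / (T_hot_K - T_cold_K) = 314.15 / 27.0
  COP = 11.635

11.635


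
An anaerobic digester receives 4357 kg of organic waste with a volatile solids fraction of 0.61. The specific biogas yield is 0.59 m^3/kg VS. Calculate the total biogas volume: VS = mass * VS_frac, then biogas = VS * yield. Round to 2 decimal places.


Compute volatile solids:
  VS = mass * VS_fraction = 4357 * 0.61 = 2657.77 kg
Calculate biogas volume:
  Biogas = VS * specific_yield = 2657.77 * 0.59
  Biogas = 1568.08 m^3

1568.08


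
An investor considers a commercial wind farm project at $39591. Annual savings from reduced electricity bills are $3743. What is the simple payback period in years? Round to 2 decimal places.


Simple payback period = initial cost / annual savings
Payback = 39591 / 3743
Payback = 10.58 years

10.58


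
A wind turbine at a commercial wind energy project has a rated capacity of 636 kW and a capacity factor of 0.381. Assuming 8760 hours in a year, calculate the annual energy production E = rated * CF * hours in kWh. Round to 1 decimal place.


Annual energy = rated_kW * capacity_factor * hours_per_year
Given: P_rated = 636 kW, CF = 0.381, hours = 8760
E = 636 * 0.381 * 8760
E = 2122688.2 kWh

2122688.2


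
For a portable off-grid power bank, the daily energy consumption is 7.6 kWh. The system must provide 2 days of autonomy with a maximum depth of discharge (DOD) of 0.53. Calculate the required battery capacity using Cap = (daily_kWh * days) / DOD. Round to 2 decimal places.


Total energy needed = daily * days = 7.6 * 2 = 15.2 kWh
Account for depth of discharge:
  Cap = total_energy / DOD = 15.2 / 0.53
  Cap = 28.68 kWh

28.68


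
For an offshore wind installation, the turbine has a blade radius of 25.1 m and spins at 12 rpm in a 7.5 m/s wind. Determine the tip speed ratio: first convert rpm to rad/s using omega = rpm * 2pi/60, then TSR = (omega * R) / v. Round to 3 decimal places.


Convert rotational speed to rad/s:
  omega = 12 * 2 * pi / 60 = 1.2566 rad/s
Compute tip speed:
  v_tip = omega * R = 1.2566 * 25.1 = 31.542 m/s
Tip speed ratio:
  TSR = v_tip / v_wind = 31.542 / 7.5 = 4.206

4.206


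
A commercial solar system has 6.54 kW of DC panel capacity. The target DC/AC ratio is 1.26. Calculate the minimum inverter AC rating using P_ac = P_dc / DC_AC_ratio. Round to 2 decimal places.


The inverter AC capacity is determined by the DC/AC ratio.
Given: P_dc = 6.54 kW, DC/AC ratio = 1.26
P_ac = P_dc / ratio = 6.54 / 1.26
P_ac = 5.19 kW

5.19


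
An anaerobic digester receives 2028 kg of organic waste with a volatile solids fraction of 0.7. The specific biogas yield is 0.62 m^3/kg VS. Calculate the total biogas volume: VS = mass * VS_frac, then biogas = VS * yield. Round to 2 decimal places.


Compute volatile solids:
  VS = mass * VS_fraction = 2028 * 0.7 = 1419.6 kg
Calculate biogas volume:
  Biogas = VS * specific_yield = 1419.6 * 0.62
  Biogas = 880.15 m^3

880.15


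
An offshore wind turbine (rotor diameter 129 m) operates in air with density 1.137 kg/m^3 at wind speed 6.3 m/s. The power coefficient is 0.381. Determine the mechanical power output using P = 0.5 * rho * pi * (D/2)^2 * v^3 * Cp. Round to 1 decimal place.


Step 1 -- Compute swept area:
  A = pi * (D/2)^2 = pi * (129/2)^2 = 13069.81 m^2
Step 2 -- Apply wind power equation:
  P = 0.5 * rho * A * v^3 * Cp
  v^3 = 6.3^3 = 250.047
  P = 0.5 * 1.137 * 13069.81 * 250.047 * 0.381
  P = 707858.4 W

707858.4


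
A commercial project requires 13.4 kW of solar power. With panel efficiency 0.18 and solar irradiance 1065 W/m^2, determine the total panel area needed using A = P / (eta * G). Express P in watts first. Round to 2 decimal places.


Convert target power to watts: P = 13.4 * 1000 = 13400.0 W
Compute denominator: eta * G = 0.18 * 1065 = 191.7
Required area A = P / (eta * G) = 13400.0 / 191.7
A = 69.90 m^2

69.90


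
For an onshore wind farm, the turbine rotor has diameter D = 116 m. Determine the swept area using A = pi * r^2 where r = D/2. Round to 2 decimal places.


Compute the rotor radius:
  r = D / 2 = 116 / 2 = 58.0 m
Calculate swept area:
  A = pi * r^2 = pi * 58.0^2
  A = 10568.32 m^2

10568.32


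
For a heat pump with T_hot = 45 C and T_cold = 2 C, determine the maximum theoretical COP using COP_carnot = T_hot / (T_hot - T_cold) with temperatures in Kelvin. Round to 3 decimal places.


Convert to Kelvin:
  T_hot = 45 + 273.15 = 318.15 K
  T_cold = 2 + 273.15 = 275.15 K
Apply Carnot COP formula:
  COP = T_hot_K / (T_hot_K - T_cold_K) = 318.15 / 43.0
  COP = 7.399

7.399


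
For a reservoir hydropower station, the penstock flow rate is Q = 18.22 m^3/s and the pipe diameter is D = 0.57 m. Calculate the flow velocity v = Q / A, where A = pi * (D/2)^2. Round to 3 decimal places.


Compute pipe cross-sectional area:
  A = pi * (D/2)^2 = pi * (0.57/2)^2 = 0.2552 m^2
Calculate velocity:
  v = Q / A = 18.22 / 0.2552
  v = 71.402 m/s

71.402


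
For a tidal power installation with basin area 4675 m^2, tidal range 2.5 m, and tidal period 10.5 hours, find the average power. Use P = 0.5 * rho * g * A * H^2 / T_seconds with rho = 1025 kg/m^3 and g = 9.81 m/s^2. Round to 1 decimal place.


Convert period to seconds: T = 10.5 * 3600 = 37800.0 s
H^2 = 2.5^2 = 6.25
P = 0.5 * rho * g * A * H^2 / T
P = 0.5 * 1025 * 9.81 * 4675 * 6.25 / 37800.0
P = 3886.3 W

3886.3


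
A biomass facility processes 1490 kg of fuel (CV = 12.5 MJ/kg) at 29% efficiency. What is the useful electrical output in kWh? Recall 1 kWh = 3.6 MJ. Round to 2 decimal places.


Total energy = mass * CV = 1490 * 12.5 = 18625.0 MJ
Useful energy = total * eta = 18625.0 * 0.29 = 5401.25 MJ
Convert to kWh: 5401.25 / 3.6
Useful energy = 1500.35 kWh

1500.35


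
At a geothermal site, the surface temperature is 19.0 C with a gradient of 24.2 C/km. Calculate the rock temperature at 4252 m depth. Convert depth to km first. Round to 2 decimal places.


Convert depth to km: 4252 / 1000 = 4.252 km
Temperature increase = gradient * depth_km = 24.2 * 4.252 = 102.9 C
Temperature at depth = T_surface + delta_T = 19.0 + 102.9
T = 121.90 C

121.90


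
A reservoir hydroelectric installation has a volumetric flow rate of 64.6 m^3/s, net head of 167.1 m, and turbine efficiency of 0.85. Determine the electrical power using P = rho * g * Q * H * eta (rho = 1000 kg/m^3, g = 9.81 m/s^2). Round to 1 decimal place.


Apply the hydropower formula P = rho * g * Q * H * eta
rho * g = 1000 * 9.81 = 9810.0
P = 9810.0 * 64.6 * 167.1 * 0.85
P = 90011272.4 W

90011272.4


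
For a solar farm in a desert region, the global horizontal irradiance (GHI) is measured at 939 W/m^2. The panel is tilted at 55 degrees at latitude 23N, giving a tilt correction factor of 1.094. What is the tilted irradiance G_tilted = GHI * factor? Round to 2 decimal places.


Identify the given values:
  GHI = 939 W/m^2, tilt correction factor = 1.094
Apply the formula G_tilted = GHI * factor:
  G_tilted = 939 * 1.094
  G_tilted = 1027.27 W/m^2

1027.27


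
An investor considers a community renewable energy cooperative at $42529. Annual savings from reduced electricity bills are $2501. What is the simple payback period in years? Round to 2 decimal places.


Simple payback period = initial cost / annual savings
Payback = 42529 / 2501
Payback = 17.00 years

17.00


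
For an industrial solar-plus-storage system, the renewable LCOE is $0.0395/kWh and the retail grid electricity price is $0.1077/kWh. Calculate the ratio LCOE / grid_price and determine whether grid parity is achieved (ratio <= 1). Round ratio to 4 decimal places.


Compare LCOE to grid price:
  LCOE = $0.0395/kWh, Grid price = $0.1077/kWh
  Ratio = LCOE / grid_price = 0.0395 / 0.1077 = 0.3668
  Grid parity achieved (ratio <= 1)? yes

0.3668


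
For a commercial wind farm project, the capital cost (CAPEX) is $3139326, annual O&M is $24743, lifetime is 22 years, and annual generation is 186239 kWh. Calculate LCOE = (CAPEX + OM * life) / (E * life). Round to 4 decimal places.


Total cost = CAPEX + OM * lifetime = 3139326 + 24743 * 22 = 3139326 + 544346 = 3683672
Total generation = annual * lifetime = 186239 * 22 = 4097258 kWh
LCOE = 3683672 / 4097258
LCOE = 0.8991 $/kWh

0.8991


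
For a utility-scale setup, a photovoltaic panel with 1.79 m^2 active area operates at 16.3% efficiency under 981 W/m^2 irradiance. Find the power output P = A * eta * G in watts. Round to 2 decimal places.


Use the solar power formula P = A * eta * G.
Given: A = 1.79 m^2, eta = 0.163, G = 981 W/m^2
P = 1.79 * 0.163 * 981
P = 286.23 W

286.23


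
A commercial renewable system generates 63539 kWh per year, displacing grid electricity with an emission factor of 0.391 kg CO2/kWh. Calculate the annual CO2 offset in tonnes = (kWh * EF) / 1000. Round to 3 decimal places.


CO2 offset in kg = generation * emission_factor
CO2 offset = 63539 * 0.391 = 24843.75 kg
Convert to tonnes:
  CO2 offset = 24843.75 / 1000 = 24.844 tonnes

24.844


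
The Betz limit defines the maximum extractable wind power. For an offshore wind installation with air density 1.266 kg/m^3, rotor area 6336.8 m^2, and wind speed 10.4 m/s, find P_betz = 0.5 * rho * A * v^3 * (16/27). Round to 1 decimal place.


The Betz coefficient Cp_max = 16/27 = 0.5926
v^3 = 10.4^3 = 1124.864
P_betz = 0.5 * rho * A * v^3 * Cp_max
P_betz = 0.5 * 1.266 * 6336.8 * 1124.864 * 0.5926
P_betz = 2673806.3 W

2673806.3


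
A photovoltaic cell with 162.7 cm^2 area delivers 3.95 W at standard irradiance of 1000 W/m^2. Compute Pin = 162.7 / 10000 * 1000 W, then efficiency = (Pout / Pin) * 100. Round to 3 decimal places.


First compute the input power:
  Pin = area_cm2 / 10000 * G = 162.7 / 10000 * 1000 = 16.27 W
Then compute efficiency:
  Efficiency = (Pout / Pin) * 100 = (3.95 / 16.27) * 100
  Efficiency = 24.278%

24.278


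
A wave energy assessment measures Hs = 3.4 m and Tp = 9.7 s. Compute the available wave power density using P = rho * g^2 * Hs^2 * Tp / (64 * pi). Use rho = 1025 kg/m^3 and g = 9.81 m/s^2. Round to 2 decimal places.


Apply wave power formula:
  g^2 = 9.81^2 = 96.2361
  Hs^2 = 3.4^2 = 11.56
  Numerator = rho * g^2 * Hs^2 * Tp = 1025 * 96.2361 * 11.56 * 9.7 = 11060925.02
  Denominator = 64 * pi = 201.0619
  P = 11060925.02 / 201.0619 = 55012.53 W/m

55012.53


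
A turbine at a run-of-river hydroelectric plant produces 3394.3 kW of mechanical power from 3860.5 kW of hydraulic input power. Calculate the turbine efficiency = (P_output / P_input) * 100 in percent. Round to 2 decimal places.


Turbine efficiency = (output power / input power) * 100
eta = (3394.3 / 3860.5) * 100
eta = 87.92%

87.92


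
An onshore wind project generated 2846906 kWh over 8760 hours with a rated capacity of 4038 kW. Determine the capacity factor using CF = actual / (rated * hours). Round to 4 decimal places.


Capacity factor = actual output / maximum possible output
Maximum possible = rated * hours = 4038 * 8760 = 35372880 kWh
CF = 2846906 / 35372880
CF = 0.0805

0.0805


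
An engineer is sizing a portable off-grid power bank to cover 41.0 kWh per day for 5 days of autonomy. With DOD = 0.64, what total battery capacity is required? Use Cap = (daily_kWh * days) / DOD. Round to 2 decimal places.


Total energy needed = daily * days = 41.0 * 5 = 205.0 kWh
Account for depth of discharge:
  Cap = total_energy / DOD = 205.0 / 0.64
  Cap = 320.31 kWh

320.31


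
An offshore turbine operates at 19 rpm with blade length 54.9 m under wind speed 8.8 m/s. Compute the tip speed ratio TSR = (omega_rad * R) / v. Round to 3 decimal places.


Convert rotational speed to rad/s:
  omega = 19 * 2 * pi / 60 = 1.9897 rad/s
Compute tip speed:
  v_tip = omega * R = 1.9897 * 54.9 = 109.233 m/s
Tip speed ratio:
  TSR = v_tip / v_wind = 109.233 / 8.8 = 12.413

12.413


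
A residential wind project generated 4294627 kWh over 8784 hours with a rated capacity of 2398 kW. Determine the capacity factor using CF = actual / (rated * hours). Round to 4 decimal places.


Capacity factor = actual output / maximum possible output
Maximum possible = rated * hours = 2398 * 8784 = 21064032 kWh
CF = 4294627 / 21064032
CF = 0.2039

0.2039


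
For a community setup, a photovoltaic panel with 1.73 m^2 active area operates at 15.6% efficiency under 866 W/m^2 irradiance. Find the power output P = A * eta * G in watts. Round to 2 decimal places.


Use the solar power formula P = A * eta * G.
Given: A = 1.73 m^2, eta = 0.156, G = 866 W/m^2
P = 1.73 * 0.156 * 866
P = 233.72 W

233.72


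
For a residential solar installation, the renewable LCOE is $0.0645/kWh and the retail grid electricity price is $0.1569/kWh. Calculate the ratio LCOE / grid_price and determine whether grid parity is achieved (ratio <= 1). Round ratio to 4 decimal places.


Compare LCOE to grid price:
  LCOE = $0.0645/kWh, Grid price = $0.1569/kWh
  Ratio = LCOE / grid_price = 0.0645 / 0.1569 = 0.4111
  Grid parity achieved (ratio <= 1)? yes

0.4111


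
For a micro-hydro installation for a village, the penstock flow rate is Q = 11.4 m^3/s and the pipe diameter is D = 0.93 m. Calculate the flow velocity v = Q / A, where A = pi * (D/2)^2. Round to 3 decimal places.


Compute pipe cross-sectional area:
  A = pi * (D/2)^2 = pi * (0.93/2)^2 = 0.6793 m^2
Calculate velocity:
  v = Q / A = 11.4 / 0.6793
  v = 16.782 m/s

16.782


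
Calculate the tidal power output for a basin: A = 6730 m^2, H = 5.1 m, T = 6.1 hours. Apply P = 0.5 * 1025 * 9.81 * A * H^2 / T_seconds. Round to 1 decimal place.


Convert period to seconds: T = 6.1 * 3600 = 21960.0 s
H^2 = 5.1^2 = 26.01
P = 0.5 * rho * g * A * H^2 / T
P = 0.5 * 1025 * 9.81 * 6730 * 26.01 / 21960.0
P = 40076.1 W

40076.1


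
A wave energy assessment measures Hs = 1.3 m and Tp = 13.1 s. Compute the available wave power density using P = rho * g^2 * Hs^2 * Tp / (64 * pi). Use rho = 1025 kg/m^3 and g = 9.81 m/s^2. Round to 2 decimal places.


Apply wave power formula:
  g^2 = 9.81^2 = 96.2361
  Hs^2 = 1.3^2 = 1.69
  Numerator = rho * g^2 * Hs^2 * Tp = 1025 * 96.2361 * 1.69 * 13.1 = 2183835.29
  Denominator = 64 * pi = 201.0619
  P = 2183835.29 / 201.0619 = 10861.51 W/m

10861.51


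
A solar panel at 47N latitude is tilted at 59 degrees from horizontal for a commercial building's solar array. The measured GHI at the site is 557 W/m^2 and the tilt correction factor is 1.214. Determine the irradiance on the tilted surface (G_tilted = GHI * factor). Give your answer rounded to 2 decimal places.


Identify the given values:
  GHI = 557 W/m^2, tilt correction factor = 1.214
Apply the formula G_tilted = GHI * factor:
  G_tilted = 557 * 1.214
  G_tilted = 676.20 W/m^2

676.20


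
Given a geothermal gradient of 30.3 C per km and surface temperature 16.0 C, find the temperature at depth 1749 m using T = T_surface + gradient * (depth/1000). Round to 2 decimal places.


Convert depth to km: 1749 / 1000 = 1.749 km
Temperature increase = gradient * depth_km = 30.3 * 1.749 = 52.99 C
Temperature at depth = T_surface + delta_T = 16.0 + 52.99
T = 68.99 C

68.99


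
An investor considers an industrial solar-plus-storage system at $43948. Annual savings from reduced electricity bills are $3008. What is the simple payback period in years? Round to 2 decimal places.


Simple payback period = initial cost / annual savings
Payback = 43948 / 3008
Payback = 14.61 years

14.61


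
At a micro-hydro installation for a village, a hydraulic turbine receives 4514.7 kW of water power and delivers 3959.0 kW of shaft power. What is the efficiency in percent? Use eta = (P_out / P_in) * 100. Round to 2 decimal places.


Turbine efficiency = (output power / input power) * 100
eta = (3959.0 / 4514.7) * 100
eta = 87.69%

87.69


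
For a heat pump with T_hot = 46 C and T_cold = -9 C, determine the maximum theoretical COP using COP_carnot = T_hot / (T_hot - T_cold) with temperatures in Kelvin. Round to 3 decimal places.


Convert to Kelvin:
  T_hot = 46 + 273.15 = 319.15 K
  T_cold = -9 + 273.15 = 264.15 K
Apply Carnot COP formula:
  COP = T_hot_K / (T_hot_K - T_cold_K) = 319.15 / 55.0
  COP = 5.803

5.803


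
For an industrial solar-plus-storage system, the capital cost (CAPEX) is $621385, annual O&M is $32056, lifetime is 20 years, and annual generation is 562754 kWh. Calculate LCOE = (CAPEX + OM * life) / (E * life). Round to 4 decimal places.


Total cost = CAPEX + OM * lifetime = 621385 + 32056 * 20 = 621385 + 641120 = 1262505
Total generation = annual * lifetime = 562754 * 20 = 11255080 kWh
LCOE = 1262505 / 11255080
LCOE = 0.1122 $/kWh

0.1122


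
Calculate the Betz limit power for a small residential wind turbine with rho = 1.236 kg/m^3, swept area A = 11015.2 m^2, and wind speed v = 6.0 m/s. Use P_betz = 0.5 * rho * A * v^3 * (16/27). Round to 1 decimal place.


The Betz coefficient Cp_max = 16/27 = 0.5926
v^3 = 6.0^3 = 216.0
P_betz = 0.5 * rho * A * v^3 * Cp_max
P_betz = 0.5 * 1.236 * 11015.2 * 216.0 * 0.5926
P_betz = 871346.4 W

871346.4


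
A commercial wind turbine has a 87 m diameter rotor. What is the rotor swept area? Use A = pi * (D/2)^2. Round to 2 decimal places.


Compute the rotor radius:
  r = D / 2 = 87 / 2 = 43.5 m
Calculate swept area:
  A = pi * r^2 = pi * 43.5^2
  A = 5944.68 m^2

5944.68
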